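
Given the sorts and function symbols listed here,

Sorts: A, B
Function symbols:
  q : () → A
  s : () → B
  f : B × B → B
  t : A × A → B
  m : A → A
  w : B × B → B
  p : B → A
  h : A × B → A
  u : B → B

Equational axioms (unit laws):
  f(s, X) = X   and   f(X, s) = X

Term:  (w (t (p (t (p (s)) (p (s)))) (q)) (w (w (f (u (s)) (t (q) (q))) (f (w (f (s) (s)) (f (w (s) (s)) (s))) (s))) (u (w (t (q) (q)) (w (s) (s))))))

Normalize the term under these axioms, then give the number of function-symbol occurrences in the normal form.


1. (w (t (p (t (p (s)) (p (s)))) (q)) (w (w (f (u (s)) (t (q) (q))) (f (w (f (s) (s)) (f (w (s) (s)) (s))) (s))) (u (w (t (q) (q)) (w (s) (s))))))  →  (w (t (p (t (p (s)) (p (s)))) (q)) (w (w (f (u (s)) (t (q) (q))) (w (f (s) (s)) (f (w (s) (s)) (s)))) (u (w (t (q) (q)) (w (s) (s))))))
2. (w (t (p (t (p (s)) (p (s)))) (q)) (w (w (f (u (s)) (t (q) (q))) (w (f (s) (s)) (f (w (s) (s)) (s)))) (u (w (t (q) (q)) (w (s) (s))))))  →  (w (t (p (t (p (s)) (p (s)))) (q)) (w (w (f (u (s)) (t (q) (q))) (w (s) (f (w (s) (s)) (s)))) (u (w (t (q) (q)) (w (s) (s))))))
3. (w (t (p (t (p (s)) (p (s)))) (q)) (w (w (f (u (s)) (t (q) (q))) (w (s) (f (w (s) (s)) (s)))) (u (w (t (q) (q)) (w (s) (s))))))  →  (w (t (p (t (p (s)) (p (s)))) (q)) (w (w (f (u (s)) (t (q) (q))) (w (s) (w (s) (s)))) (u (w (t (q) (q)) (w (s) (s))))))
normal form: (w (t (p (t (p (s)) (p (s)))) (q)) (w (w (f (u (s)) (t (q) (q))) (w (s) (w (s) (s)))) (u (w (t (q) (q)) (w (s) (s))))))

size = 30


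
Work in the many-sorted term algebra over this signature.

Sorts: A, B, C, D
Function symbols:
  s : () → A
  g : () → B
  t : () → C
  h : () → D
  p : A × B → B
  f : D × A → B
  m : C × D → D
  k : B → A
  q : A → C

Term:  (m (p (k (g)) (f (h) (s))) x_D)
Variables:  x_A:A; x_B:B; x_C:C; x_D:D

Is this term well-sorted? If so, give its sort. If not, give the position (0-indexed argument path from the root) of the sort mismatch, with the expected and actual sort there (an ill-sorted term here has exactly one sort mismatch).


ill-sorted at position [0]: expected C, got B

      (g) : B
    (k (g)) : A
      (h) : D
      (s) : A
    (f (h) (s)) : B
  (p (k (g)) (f (h) (s))) : B
  x_D : D
(m (p (k (g)) (f (h) (s))) x_D) : ✗ arg 0 at [0] has sort B, expected C


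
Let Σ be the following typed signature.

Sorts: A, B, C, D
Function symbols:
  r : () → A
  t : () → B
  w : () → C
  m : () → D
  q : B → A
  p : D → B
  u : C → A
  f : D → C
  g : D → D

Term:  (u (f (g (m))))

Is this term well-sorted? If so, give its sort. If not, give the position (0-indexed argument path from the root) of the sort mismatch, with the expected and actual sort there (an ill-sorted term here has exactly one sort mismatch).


      (m) : D
    (g (m)) : D
  (f (g (m))) : C
(u (f (g (m)))) : A

well-sorted; sort = A


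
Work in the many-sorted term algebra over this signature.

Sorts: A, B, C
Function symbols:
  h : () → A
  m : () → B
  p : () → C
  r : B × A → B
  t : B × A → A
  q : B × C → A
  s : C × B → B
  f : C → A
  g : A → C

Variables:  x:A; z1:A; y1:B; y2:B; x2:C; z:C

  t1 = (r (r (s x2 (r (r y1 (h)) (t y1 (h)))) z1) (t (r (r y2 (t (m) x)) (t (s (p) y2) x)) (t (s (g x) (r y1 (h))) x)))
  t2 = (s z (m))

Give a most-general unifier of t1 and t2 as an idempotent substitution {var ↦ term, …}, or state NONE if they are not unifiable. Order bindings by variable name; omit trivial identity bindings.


NONE (not unifiable)

head clash or occurs-check failure — not unifiable


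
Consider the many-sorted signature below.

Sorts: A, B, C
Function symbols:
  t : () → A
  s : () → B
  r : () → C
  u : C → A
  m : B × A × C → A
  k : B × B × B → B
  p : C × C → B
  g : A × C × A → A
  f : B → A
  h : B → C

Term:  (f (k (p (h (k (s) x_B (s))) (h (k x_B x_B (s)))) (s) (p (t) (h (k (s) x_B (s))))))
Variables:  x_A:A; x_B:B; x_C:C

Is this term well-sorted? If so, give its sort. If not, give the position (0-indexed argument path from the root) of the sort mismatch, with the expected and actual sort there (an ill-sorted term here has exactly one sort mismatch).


ill-sorted at position [0, 2, 0]: expected C, got A

          (s) : B
          x_B : B
          (s) : B
        (k (s) x_B (s)) : B
      (h (k (s) x_B (s))) : C
          x_B : B
          x_B : B
          (s) : B
        (k x_B x_B (s)) : B
      (h (k x_B x_B (s))) : C
    (p (h (k (s) x_B (s))) (h (k x_B x_B (s)))) : B
    (s) : B
      (t) : A
          (s) : B
          x_B : B
          (s) : B
        (k (s) x_B (s)) : B
      (h (k (s) x_B (s))) : C
    (p (t) (h (k (s) x_B (s)))) : ✗ arg 0 at [0, 2, 0] has sort A, expected C


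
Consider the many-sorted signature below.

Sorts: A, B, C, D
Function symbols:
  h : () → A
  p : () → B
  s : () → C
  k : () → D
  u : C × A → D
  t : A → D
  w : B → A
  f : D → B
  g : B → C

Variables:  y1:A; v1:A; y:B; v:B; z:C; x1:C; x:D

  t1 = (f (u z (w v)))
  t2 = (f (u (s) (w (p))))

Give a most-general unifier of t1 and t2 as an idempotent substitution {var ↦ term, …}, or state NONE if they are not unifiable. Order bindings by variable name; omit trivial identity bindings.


{v ↦ (p), z ↦ (s)}


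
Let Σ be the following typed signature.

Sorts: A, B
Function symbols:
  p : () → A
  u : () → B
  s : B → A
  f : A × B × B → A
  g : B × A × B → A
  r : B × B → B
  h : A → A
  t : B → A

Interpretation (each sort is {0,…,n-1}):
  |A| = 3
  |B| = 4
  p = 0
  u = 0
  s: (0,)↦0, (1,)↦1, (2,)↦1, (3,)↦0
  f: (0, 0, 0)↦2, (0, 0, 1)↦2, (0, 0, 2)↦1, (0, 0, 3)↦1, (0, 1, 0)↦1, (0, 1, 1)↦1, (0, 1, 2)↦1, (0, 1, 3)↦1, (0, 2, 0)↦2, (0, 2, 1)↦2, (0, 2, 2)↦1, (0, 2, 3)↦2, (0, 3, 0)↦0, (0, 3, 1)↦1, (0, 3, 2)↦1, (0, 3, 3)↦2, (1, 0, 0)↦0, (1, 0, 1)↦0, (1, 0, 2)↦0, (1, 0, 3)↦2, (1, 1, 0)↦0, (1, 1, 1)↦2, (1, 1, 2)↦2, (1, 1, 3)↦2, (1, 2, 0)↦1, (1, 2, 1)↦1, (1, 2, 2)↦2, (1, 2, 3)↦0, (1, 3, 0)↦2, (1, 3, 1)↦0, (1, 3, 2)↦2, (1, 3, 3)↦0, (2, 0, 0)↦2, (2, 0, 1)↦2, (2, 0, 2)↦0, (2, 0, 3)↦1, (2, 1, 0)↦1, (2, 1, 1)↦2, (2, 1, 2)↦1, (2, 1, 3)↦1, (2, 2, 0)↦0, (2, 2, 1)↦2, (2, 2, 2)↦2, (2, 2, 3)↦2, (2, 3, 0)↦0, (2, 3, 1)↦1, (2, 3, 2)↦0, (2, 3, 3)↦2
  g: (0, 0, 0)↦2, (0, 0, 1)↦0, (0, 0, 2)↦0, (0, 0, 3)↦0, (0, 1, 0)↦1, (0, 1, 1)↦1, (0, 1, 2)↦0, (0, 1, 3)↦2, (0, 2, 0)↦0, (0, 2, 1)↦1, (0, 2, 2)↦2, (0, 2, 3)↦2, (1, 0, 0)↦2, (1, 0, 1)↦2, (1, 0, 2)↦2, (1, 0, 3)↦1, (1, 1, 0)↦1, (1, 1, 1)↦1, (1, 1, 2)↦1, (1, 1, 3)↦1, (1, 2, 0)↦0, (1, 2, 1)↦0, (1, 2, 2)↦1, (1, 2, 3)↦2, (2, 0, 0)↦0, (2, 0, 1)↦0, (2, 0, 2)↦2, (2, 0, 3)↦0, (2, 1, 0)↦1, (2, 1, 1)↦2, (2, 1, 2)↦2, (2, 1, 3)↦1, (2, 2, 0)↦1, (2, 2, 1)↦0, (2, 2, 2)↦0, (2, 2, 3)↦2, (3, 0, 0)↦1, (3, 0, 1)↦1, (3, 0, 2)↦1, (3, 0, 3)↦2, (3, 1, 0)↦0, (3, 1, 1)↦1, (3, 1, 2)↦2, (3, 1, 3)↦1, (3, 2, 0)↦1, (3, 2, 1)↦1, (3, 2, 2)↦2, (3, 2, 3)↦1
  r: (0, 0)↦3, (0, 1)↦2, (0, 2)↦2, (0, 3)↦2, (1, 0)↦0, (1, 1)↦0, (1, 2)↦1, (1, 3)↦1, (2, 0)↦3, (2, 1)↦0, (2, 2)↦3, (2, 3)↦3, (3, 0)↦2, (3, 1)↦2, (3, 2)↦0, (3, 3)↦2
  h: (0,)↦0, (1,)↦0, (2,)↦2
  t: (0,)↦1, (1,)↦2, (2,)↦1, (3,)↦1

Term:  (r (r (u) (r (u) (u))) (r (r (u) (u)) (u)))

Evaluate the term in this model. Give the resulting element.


value = 3

  u = 0
  u = 0
  u = 0
  (r (u) (u)) = r(0, 0) = 3
  (r (u) (r (u) (u))) = r(0, 3) = 2
  u = 0
  u = 0
  (r (u) (u)) = r(0, 0) = 3
  u = 0
  (r (r (u) (u)) (u)) = r(3, 0) = 2
  (r (r (u) (r (u) (u))) (r (r (u) (u)) (u))) = r(2, 2) = 3


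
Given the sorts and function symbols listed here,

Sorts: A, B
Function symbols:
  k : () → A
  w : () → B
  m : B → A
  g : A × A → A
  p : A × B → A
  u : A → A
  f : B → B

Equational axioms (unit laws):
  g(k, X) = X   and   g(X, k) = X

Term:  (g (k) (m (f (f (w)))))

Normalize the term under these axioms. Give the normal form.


normal form = (m (f (f (w))))

1. (g (k) (m (f (f (w)))))  →  (m (f (f (w))))


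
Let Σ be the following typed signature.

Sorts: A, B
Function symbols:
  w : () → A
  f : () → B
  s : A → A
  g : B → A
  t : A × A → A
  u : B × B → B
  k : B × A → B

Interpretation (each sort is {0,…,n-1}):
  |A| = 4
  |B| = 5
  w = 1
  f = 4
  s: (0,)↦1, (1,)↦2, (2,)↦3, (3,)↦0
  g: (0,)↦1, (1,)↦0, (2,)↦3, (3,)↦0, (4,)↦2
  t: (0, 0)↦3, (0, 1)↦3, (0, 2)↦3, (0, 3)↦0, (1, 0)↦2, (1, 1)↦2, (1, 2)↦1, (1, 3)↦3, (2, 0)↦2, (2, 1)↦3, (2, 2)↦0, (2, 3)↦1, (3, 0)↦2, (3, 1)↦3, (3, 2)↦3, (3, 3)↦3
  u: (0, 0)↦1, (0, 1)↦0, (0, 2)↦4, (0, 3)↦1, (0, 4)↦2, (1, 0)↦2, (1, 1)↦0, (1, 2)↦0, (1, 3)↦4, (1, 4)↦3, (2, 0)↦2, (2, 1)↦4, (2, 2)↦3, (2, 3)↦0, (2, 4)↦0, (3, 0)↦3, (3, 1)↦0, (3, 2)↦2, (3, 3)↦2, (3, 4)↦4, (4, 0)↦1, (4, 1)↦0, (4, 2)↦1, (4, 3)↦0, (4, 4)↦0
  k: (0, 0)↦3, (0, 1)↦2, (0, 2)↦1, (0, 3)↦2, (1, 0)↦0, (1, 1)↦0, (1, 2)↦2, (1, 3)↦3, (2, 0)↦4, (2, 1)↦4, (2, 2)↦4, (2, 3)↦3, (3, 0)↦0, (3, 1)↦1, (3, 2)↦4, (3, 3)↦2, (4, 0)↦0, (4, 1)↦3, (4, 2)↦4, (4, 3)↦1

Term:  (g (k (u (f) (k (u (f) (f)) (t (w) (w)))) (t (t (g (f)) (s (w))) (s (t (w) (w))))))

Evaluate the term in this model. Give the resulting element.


value = 0

  f = 4
  f = 4
  f = 4
  (u (f) (f)) = u(4, 4) = 0
  w = 1
  w = 1
  (t (w) (w)) = t(1, 1) = 2
  (k (u (f) (f)) (t (w) (w))) = k(0, 2) = 1
  (u (f) (k (u (f) (f)) (t (w) (w)))) = u(4, 1) = 0
  f = 4
  (g (f)) = g(4,) = 2
  w = 1
  (s (w)) = s(1,) = 2
  (t (g (f)) (s (w))) = t(2, 2) = 0
  w = 1
  w = 1
  (t (w) (w)) = t(1, 1) = 2
  (s (t (w) (w))) = s(2,) = 3
  (t (t (g (f)) (s (w))) (s (t (w) (w)))) = t(0, 3) = 0
  (k (u (f) (k (u (f) (f)) (t (w) (w)))) (t (t (g (f)) (s (w))) (s (t (w) (w))))) = k(0, 0) = 3
  (g (k (u (f) (k (u (f) (f)) (t (w) (w)))) (t (t (g (f)) (s (w))) (s (t (w) (w)))))) = g(3,) = 0


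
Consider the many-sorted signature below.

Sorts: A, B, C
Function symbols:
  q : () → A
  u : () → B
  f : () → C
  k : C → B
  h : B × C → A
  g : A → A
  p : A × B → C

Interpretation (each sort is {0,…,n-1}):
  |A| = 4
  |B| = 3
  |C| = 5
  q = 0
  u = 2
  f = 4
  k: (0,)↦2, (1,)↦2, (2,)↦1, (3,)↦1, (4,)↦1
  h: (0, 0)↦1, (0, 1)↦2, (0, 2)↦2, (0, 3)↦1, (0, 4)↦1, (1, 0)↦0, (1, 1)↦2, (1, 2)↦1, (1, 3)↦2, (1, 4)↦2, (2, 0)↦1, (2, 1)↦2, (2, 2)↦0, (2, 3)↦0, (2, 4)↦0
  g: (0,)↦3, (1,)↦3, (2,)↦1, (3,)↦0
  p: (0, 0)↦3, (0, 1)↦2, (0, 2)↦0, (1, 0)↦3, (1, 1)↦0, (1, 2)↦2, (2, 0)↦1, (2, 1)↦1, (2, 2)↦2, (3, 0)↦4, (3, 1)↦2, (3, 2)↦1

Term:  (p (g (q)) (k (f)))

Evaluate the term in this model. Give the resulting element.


value = 2

  q = 0
  (g (q)) = g(0,) = 3
  f = 4
  (k (f)) = k(4,) = 1
  (p (g (q)) (k (f))) = p(3, 1) = 2


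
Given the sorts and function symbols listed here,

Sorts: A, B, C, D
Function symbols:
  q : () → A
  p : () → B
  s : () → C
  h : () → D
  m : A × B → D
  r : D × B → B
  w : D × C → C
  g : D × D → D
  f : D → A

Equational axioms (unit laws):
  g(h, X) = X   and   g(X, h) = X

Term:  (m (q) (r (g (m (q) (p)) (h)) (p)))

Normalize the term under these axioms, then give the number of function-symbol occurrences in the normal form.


size = 7

1. (m (q) (r (g (m (q) (p)) (h)) (p)))  →  (m (q) (r (m (q) (p)) (p)))
normal form: (m (q) (r (m (q) (p)) (p)))


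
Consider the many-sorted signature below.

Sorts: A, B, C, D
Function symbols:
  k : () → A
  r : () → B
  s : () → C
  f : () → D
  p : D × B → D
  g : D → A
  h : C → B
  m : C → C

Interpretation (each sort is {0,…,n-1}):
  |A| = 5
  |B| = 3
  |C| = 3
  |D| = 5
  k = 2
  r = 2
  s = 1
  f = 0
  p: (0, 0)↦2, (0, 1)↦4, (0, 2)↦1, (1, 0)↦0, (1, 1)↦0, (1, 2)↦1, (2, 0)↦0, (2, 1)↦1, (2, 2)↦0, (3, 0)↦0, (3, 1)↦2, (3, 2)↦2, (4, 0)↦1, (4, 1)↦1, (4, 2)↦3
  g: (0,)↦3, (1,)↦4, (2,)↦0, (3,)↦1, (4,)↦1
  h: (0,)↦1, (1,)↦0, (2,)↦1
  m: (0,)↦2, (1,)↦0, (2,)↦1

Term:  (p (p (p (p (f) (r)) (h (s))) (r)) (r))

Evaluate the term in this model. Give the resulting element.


value = 1

  f = 0
  r = 2
  (p (f) (r)) = p(0, 2) = 1
  s = 1
  (h (s)) = h(1,) = 0
  (p (p (f) (r)) (h (s))) = p(1, 0) = 0
  r = 2
  (p (p (p (f) (r)) (h (s))) (r)) = p(0, 2) = 1
  r = 2
  (p (p (p (p (f) (r)) (h (s))) (r)) (r)) = p(1, 2) = 1


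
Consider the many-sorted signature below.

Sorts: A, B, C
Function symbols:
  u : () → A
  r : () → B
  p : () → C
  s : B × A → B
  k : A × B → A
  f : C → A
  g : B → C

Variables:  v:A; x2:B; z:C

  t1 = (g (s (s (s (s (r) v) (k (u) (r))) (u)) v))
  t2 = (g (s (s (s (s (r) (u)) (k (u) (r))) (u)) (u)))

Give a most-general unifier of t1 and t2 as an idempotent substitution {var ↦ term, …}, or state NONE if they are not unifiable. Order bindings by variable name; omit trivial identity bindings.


{v ↦ (u)}


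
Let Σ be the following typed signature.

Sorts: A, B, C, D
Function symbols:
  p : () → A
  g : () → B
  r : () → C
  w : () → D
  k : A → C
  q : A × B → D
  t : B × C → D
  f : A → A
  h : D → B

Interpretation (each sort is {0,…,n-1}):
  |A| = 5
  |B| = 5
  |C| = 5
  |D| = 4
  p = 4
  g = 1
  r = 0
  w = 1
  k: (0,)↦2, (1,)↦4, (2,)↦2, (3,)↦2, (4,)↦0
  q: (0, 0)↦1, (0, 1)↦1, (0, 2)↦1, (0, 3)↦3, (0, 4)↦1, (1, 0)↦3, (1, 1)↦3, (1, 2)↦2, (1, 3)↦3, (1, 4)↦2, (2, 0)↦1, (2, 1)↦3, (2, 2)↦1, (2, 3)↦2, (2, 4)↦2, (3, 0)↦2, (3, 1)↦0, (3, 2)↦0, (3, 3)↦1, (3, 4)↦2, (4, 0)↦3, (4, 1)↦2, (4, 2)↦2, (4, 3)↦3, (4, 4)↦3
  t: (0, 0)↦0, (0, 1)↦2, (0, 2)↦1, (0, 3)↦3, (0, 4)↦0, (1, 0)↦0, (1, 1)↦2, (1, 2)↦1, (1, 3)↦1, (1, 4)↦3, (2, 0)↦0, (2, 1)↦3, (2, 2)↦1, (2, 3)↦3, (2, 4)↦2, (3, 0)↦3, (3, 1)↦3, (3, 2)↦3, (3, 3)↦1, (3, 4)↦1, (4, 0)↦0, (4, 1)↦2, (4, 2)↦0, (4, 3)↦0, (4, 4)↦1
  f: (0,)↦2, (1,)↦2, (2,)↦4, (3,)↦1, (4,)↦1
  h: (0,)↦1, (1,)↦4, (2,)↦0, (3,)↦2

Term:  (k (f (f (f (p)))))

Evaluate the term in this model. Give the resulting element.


  p = 4
  (f (p)) = f(4,) = 1
  (f (f (p))) = f(1,) = 2
  (f (f (f (p)))) = f(2,) = 4
  (k (f (f (f (p))))) = k(4,) = 0

value = 0


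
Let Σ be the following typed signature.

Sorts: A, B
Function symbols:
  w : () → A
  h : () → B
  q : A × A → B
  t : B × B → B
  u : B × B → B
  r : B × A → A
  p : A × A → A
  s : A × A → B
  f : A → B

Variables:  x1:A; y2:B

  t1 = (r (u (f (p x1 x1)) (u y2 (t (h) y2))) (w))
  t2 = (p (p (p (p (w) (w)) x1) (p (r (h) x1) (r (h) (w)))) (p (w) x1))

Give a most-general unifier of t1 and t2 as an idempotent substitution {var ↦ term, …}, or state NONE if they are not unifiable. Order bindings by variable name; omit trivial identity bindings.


NONE (not unifiable)

head clash or occurs-check failure — not unifiable


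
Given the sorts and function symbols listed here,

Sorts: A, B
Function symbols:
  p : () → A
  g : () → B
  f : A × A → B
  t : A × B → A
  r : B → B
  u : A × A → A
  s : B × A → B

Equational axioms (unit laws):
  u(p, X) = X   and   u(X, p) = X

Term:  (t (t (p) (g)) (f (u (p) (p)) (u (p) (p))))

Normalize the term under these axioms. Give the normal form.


normal form = (t (t (p) (g)) (f (p) (p)))

1. (t (t (p) (g)) (f (u (p) (p)) (u (p) (p))))  →  (t (t (p) (g)) (f (p) (u (p) (p))))
2. (t (t (p) (g)) (f (p) (u (p) (p))))  →  (t (t (p) (g)) (f (p) (p)))


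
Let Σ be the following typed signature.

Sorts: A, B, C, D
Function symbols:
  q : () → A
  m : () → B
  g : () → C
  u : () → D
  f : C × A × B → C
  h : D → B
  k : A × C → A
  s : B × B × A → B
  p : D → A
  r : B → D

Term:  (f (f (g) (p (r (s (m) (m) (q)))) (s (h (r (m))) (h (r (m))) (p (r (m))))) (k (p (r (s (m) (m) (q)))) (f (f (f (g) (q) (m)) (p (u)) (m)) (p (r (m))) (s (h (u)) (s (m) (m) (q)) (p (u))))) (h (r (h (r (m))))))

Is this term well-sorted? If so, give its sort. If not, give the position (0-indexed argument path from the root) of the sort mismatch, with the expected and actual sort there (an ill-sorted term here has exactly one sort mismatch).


    (g) : C
          (m) : B
          (m) : B
          (q) : A
        (s (m) (m) (q)) : B
      (r (s (m) (m) (q))) : D
    (p (r (s (m) (m) (q)))) : A
          (m) : B
        (r (m)) : D
      (h (r (m))) : B
          (m) : B
        (r (m)) : D
      (h (r (m))) : B
          (m) : B
        (r (m)) : D
      (p (r (m))) : A
    (s (h (r (m))) (h (r (m))) (p (r (m)))) : B
  (f (g) (p (r (s (m) (m) (q)))) (s (h (r (m))) (h (r (m))) (p (r (m))))) : C
          (m) : B
          (m) : B
          (q) : A
        (s (m) (m) (q)) : B
      (r (s (m) (m) (q))) : D
    (p (r (s (m) (m) (q)))) : A
          (g) : C
          (q) : A
          (m) : B
        (f (g) (q) (m)) : C
          (u) : D
        (p (u)) : A
        (m) : B
      (f (f (g) (q) (m)) (p (u)) (m)) : C
          (m) : B
        (r (m)) : D
      (p (r (m))) : A
          (u) : D
        (h (u)) : B
          (m) : B
          (m) : B
          (q) : A
        (s (m) (m) (q)) : B
          (u) : D
        (p (u)) : A
      (s (h (u)) (s (m) (m) (q)) (p (u))) : B
    (f (f (f (g) (q) (m)) (p (u)) (m)) (p (r (m))) (s (h (u)) (s (m) (m) (q)) (p (u)))) : C
  (k (p (r (s (m) (m) (q)))) (f (f (f (g) (q) (m)) (p (u)) (m)) (p (r (m))) (s (h (u)) (s (m) (m) (q)) (p (u))))) : A
          (m) : B
        (r (m)) : D
      (h (r (m))) : B
    (r (h (r (m)))) : D
  (h (r (h (r (m))))) : B
(f (f (g) (p (r (s (m) (m) (q)))) (s (h (r (m))) (h (r (m))) (p (r (m))))) (k (p (r (s (m) (m) (q)))) (f (f (f (g) (q) (m)) (p (u)) (m)) (p (r (m))) (s (h (u)) (s (m) (m) (q)) (p (u))))) (h (r (h (r (m)))))) : C

well-sorted; sort = C


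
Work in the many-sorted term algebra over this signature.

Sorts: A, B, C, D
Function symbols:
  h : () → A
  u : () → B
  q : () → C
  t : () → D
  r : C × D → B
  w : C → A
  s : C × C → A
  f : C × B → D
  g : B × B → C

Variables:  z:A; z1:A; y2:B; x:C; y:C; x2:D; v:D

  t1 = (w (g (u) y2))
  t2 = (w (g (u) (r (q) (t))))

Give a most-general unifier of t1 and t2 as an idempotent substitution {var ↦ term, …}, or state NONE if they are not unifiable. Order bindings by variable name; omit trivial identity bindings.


{y2 ↦ (r (q) (t))}


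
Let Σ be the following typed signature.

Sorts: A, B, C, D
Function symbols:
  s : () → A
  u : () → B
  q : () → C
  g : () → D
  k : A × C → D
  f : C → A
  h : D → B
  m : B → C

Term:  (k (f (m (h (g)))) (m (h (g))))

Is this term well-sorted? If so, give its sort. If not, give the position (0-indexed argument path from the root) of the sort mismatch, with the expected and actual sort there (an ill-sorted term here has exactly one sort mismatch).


        (g) : D
      (h (g)) : B
    (m (h (g))) : C
  (f (m (h (g)))) : A
      (g) : D
    (h (g)) : B
  (m (h (g))) : C
(k (f (m (h (g)))) (m (h (g)))) : D

well-sorted; sort = D


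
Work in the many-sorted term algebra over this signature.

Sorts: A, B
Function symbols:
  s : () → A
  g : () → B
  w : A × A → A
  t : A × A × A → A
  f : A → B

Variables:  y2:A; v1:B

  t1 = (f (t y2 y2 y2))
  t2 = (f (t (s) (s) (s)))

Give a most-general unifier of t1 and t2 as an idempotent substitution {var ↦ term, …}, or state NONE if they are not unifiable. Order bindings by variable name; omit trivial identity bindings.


{y2 ↦ (s)}


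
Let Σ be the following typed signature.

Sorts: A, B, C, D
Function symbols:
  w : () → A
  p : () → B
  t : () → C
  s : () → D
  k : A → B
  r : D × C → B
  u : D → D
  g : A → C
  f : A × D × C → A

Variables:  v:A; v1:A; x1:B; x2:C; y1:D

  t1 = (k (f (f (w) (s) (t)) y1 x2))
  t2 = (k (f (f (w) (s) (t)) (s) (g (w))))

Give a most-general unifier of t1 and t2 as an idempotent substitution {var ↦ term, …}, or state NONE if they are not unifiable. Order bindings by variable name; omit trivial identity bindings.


{x2 ↦ (g (w)), y1 ↦ (s)}


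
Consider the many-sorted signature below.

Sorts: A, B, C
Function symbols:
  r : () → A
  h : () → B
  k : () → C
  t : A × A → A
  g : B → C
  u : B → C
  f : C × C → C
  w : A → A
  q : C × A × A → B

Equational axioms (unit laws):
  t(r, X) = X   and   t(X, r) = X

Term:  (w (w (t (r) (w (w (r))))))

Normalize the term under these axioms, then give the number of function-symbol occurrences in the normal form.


1. (w (w (t (r) (w (w (r))))))  →  (w (w (w (w (r)))))
normal form: (w (w (w (w (r)))))

size = 5


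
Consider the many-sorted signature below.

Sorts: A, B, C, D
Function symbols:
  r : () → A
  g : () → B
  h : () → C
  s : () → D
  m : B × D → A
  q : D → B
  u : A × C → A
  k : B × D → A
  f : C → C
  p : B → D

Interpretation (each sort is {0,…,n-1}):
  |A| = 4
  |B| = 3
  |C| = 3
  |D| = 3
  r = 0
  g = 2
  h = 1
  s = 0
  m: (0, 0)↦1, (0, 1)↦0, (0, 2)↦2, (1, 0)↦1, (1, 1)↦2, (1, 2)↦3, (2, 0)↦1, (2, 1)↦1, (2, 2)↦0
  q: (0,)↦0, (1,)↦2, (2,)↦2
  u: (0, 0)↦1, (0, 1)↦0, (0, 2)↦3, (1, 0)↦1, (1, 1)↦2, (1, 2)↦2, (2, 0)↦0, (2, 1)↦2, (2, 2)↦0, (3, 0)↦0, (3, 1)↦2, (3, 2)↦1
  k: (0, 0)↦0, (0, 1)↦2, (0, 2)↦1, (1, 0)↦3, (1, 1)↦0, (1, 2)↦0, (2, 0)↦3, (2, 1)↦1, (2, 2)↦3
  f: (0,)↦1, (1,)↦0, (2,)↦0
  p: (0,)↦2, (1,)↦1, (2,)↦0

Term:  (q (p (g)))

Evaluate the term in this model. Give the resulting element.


value = 0

  g = 2
  (p (g)) = p(2,) = 0
  (q (p (g))) = q(0,) = 0


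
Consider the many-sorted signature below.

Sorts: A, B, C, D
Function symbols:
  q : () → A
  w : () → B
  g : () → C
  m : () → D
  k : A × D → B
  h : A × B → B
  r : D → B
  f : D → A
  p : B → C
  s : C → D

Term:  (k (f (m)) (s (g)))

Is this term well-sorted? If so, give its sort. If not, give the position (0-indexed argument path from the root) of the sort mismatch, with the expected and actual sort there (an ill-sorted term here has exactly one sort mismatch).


well-sorted; sort = B

    (m) : D
  (f (m)) : A
    (g) : C
  (s (g)) : D
(k (f (m)) (s (g))) : B


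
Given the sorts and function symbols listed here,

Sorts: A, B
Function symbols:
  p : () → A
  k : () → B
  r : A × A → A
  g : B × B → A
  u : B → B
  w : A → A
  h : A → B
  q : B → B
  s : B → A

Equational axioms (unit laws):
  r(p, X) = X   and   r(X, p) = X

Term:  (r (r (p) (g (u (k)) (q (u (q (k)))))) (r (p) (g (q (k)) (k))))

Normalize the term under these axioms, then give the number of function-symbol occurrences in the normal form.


size = 12

1. (r (r (p) (g (u (k)) (q (u (q (k)))))) (r (p) (g (q (k)) (k))))  →  (r (g (u (k)) (q (u (q (k))))) (r (p) (g (q (k)) (k))))
2. (r (g (u (k)) (q (u (q (k))))) (r (p) (g (q (k)) (k))))  →  (r (g (u (k)) (q (u (q (k))))) (g (q (k)) (k)))
normal form: (r (g (u (k)) (q (u (q (k))))) (g (q (k)) (k)))


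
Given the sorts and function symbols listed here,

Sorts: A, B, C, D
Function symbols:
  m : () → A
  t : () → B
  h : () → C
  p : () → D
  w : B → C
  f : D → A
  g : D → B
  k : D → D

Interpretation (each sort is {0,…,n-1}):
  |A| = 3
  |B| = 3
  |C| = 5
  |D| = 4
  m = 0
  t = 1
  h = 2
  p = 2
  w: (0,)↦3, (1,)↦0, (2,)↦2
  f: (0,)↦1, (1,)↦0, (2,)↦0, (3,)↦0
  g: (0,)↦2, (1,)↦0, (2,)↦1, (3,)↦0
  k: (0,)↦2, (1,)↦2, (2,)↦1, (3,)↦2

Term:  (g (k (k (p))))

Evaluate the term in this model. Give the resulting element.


value = 1

  p = 2
  (k (p)) = k(2,) = 1
  (k (k (p))) = k(1,) = 2
  (g (k (k (p)))) = g(2,) = 1


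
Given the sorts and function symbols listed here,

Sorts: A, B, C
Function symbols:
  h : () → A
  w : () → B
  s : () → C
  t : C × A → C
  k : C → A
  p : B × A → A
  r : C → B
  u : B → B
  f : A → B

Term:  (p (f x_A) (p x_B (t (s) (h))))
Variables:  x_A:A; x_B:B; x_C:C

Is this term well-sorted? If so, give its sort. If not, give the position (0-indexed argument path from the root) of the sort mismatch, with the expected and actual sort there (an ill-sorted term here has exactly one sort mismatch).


    x_A : A
  (f x_A) : B
    x_B : B
      (s) : C
      (h) : A
    (t (s) (h)) : C
  (p x_B (t (s) (h))) : ✗ arg 1 at [1, 1] has sort C, expected A

ill-sorted at position [1, 1]: expected A, got C


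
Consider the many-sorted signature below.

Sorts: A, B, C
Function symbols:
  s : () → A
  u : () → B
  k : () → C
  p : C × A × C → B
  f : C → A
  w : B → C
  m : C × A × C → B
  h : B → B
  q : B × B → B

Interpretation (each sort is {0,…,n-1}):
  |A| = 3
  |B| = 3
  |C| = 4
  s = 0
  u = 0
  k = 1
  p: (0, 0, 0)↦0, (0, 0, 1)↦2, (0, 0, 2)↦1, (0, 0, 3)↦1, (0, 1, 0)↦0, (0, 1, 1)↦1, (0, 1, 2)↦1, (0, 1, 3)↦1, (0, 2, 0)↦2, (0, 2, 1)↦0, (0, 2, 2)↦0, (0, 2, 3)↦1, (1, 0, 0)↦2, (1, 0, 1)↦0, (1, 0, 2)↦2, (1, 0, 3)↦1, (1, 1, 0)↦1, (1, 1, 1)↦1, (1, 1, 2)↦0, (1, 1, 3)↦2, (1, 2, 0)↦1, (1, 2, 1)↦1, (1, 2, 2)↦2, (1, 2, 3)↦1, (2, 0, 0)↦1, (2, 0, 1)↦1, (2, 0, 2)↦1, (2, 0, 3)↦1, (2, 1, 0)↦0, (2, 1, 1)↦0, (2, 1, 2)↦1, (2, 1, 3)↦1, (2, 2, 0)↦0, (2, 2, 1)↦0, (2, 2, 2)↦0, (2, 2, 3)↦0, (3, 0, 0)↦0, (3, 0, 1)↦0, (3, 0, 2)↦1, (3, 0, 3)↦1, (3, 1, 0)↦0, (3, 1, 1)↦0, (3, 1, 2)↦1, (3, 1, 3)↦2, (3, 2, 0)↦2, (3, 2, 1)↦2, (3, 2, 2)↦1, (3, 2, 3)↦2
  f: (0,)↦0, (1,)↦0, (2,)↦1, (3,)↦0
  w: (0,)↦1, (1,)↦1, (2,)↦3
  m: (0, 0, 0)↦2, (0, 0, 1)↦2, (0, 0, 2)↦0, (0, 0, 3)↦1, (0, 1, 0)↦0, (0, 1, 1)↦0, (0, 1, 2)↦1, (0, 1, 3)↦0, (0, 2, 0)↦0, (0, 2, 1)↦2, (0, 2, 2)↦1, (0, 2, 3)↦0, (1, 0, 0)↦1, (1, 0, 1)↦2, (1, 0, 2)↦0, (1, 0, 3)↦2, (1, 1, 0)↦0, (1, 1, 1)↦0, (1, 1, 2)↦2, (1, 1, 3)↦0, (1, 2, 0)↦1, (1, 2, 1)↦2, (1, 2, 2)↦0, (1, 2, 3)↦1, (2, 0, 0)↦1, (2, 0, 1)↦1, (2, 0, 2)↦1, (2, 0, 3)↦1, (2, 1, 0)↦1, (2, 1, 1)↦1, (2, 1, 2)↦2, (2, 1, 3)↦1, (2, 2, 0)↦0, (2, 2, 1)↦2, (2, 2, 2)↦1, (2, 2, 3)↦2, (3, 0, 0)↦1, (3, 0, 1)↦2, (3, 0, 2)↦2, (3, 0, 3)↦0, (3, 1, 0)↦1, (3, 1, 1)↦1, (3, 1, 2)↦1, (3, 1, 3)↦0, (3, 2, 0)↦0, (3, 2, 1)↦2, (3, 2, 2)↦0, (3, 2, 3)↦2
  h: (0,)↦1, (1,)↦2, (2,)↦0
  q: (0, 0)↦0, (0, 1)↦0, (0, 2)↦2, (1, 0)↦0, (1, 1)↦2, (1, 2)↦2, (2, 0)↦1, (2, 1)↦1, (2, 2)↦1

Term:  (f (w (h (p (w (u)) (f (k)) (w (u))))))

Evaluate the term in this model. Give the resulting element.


  u = 0
  (w (u)) = w(0,) = 1
  k = 1
  (f (k)) = f(1,) = 0
  u = 0
  (w (u)) = w(0,) = 1
  (p (w (u)) (f (k)) (w (u))) = p(1, 0, 1) = 0
  (h (p (w (u)) (f (k)) (w (u)))) = h(0,) = 1
  (w (h (p (w (u)) (f (k)) (w (u))))) = w(1,) = 1
  (f (w (h (p (w (u)) (f (k)) (w (u)))))) = f(1,) = 0

value = 0


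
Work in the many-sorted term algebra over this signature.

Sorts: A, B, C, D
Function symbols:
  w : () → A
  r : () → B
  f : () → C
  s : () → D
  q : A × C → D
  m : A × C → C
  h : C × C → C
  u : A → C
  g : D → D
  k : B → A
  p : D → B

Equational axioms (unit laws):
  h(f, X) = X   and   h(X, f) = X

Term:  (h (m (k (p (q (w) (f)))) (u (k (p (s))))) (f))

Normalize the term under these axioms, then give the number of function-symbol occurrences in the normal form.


1. (h (m (k (p (q (w) (f)))) (u (k (p (s))))) (f))  →  (m (k (p (q (w) (f)))) (u (k (p (s)))))
normal form: (m (k (p (q (w) (f)))) (u (k (p (s)))))

size = 10


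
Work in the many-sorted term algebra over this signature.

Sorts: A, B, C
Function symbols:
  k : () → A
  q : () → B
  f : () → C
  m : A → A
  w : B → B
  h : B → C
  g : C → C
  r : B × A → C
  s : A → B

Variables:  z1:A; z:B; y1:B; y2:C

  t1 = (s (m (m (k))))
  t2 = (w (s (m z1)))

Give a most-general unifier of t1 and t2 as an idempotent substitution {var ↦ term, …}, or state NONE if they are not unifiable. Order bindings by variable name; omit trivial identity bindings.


NONE (not unifiable)

head clash or occurs-check failure — not unifiable


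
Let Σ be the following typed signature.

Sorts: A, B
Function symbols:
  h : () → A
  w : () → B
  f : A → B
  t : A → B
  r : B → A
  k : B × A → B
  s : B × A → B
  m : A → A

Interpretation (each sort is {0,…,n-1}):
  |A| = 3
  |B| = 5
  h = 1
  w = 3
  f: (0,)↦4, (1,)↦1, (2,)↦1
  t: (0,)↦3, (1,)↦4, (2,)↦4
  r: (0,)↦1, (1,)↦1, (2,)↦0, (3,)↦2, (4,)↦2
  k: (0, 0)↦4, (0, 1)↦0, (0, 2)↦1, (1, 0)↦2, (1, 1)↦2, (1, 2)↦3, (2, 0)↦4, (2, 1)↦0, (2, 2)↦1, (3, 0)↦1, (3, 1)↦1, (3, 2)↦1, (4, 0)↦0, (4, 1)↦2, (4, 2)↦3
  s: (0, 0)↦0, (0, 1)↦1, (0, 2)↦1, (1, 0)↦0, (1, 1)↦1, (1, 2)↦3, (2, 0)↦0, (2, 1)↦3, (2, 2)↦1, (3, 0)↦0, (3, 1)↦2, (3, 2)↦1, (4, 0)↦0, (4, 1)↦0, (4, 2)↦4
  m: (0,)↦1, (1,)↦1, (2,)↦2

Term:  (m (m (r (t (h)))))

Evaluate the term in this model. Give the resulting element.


  h = 1
  (t (h)) = t(1,) = 4
  (r (t (h))) = r(4,) = 2
  (m (r (t (h)))) = m(2,) = 2
  (m (m (r (t (h))))) = m(2,) = 2

value = 2


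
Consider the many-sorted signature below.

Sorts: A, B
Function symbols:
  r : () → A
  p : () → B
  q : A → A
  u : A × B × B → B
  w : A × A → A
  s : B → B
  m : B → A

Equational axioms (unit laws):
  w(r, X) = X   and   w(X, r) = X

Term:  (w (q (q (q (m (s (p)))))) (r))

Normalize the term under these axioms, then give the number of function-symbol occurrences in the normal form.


1. (w (q (q (q (m (s (p)))))) (r))  →  (q (q (q (m (s (p))))))
normal form: (q (q (q (m (s (p))))))

size = 6


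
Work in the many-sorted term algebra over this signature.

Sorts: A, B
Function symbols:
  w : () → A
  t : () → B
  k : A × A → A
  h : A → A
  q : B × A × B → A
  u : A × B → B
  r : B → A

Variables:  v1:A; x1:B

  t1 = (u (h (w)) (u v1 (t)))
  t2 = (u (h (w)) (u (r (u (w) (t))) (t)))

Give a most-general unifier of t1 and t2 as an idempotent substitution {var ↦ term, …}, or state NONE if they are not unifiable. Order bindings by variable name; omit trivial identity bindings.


{v1 ↦ (r (u (w) (t)))}


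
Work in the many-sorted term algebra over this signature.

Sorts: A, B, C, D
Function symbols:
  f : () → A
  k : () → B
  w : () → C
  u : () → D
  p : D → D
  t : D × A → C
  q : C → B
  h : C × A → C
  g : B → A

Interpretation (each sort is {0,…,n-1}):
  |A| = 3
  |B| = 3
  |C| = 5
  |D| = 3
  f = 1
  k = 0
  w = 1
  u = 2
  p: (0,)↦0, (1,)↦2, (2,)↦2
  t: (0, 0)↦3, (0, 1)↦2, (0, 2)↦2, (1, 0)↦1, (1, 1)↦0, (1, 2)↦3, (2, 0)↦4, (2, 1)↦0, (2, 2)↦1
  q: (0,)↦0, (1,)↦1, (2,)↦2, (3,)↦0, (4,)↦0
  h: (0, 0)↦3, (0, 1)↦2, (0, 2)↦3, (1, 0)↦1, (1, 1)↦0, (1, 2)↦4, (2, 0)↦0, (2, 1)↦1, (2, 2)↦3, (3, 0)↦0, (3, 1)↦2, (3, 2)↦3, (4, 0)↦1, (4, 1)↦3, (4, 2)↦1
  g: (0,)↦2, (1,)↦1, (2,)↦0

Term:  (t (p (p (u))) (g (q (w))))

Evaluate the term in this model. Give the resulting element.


  u = 2
  (p (u)) = p(2,) = 2
  (p (p (u))) = p(2,) = 2
  w = 1
  (q (w)) = q(1,) = 1
  (g (q (w))) = g(1,) = 1
  (t (p (p (u))) (g (q (w)))) = t(2, 1) = 0

value = 0


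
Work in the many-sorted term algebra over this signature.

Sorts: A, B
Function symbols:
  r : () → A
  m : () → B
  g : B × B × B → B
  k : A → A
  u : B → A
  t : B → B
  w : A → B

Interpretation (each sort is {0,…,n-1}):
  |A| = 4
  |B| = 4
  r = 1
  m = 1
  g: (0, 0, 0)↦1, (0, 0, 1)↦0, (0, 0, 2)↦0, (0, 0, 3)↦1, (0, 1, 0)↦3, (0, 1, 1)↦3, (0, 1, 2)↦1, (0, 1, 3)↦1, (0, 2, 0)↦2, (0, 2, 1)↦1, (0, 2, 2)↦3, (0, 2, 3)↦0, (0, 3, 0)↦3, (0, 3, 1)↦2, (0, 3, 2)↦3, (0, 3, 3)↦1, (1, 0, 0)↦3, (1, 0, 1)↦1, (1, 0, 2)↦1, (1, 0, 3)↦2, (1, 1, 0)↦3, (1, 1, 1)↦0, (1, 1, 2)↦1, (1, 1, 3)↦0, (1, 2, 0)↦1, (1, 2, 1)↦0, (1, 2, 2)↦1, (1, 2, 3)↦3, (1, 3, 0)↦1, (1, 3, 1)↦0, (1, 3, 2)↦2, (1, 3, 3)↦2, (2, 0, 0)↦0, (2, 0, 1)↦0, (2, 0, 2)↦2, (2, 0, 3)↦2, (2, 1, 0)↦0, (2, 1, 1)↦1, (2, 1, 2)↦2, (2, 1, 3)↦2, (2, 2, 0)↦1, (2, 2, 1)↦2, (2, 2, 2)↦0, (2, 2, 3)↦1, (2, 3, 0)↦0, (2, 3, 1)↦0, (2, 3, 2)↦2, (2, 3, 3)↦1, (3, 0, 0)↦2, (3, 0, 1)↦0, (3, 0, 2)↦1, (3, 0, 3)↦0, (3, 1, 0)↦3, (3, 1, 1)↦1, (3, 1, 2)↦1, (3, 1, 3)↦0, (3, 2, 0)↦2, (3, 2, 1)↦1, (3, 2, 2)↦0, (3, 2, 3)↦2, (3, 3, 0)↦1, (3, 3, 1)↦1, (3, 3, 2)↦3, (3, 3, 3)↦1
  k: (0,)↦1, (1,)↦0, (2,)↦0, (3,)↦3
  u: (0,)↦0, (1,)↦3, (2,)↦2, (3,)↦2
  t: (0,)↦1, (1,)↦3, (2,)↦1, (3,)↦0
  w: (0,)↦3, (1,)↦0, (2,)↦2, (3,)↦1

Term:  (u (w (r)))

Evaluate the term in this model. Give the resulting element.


value = 0

  r = 1
  (w (r)) = w(1,) = 0
  (u (w (r))) = u(0,) = 0


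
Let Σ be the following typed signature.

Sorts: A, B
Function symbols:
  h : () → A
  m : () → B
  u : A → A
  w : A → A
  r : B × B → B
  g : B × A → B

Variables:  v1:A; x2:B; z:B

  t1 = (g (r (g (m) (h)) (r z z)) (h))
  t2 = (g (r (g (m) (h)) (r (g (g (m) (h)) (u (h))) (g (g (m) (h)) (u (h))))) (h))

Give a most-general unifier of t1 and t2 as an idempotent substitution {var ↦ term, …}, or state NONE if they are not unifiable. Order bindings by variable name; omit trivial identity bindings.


{z ↦ (g (g (m) (h)) (u (h)))}


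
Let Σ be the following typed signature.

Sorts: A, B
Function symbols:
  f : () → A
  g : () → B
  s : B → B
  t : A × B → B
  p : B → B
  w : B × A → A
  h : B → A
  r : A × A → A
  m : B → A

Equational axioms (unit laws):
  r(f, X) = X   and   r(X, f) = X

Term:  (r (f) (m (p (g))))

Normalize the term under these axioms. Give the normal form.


normal form = (m (p (g)))

1. (r (f) (m (p (g))))  →  (m (p (g)))


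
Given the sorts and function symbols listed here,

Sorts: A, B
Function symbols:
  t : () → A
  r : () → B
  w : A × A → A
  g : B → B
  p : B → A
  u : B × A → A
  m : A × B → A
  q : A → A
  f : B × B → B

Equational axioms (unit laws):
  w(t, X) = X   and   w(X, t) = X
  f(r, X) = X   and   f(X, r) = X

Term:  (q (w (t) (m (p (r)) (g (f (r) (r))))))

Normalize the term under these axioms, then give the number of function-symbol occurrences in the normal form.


1. (q (w (t) (m (p (r)) (g (f (r) (r))))))  →  (q (m (p (r)) (g (f (r) (r)))))
2. (q (m (p (r)) (g (f (r) (r)))))  →  (q (m (p (r)) (g (r))))
normal form: (q (m (p (r)) (g (r))))

size = 6


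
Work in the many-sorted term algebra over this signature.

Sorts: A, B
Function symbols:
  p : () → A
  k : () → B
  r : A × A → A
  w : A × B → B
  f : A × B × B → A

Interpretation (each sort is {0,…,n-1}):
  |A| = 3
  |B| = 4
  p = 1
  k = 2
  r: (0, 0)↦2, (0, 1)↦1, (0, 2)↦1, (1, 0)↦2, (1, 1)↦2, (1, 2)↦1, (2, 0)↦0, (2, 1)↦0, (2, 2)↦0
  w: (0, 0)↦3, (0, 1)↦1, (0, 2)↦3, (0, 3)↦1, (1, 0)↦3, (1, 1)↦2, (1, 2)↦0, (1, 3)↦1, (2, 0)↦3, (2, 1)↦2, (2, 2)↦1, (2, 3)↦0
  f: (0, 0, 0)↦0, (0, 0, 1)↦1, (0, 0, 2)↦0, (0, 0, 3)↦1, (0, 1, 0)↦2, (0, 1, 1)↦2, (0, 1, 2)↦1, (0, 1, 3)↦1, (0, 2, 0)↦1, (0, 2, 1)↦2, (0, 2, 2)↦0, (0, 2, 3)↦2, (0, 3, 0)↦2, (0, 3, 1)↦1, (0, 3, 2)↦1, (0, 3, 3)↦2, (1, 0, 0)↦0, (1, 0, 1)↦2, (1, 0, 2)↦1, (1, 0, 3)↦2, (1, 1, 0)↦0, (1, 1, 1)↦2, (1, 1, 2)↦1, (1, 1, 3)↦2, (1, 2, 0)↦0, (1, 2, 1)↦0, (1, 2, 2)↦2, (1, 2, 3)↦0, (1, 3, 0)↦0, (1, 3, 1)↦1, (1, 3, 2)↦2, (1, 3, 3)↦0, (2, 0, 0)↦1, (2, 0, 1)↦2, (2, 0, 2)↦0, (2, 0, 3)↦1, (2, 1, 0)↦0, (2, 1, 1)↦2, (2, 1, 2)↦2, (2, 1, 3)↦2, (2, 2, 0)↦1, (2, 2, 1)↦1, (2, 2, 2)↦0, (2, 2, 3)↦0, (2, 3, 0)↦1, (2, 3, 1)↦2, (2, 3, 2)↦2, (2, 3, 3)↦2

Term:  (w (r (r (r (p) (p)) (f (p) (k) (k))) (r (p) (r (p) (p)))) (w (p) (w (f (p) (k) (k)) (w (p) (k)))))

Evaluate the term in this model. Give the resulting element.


  p = 1
  p = 1
  (r (p) (p)) = r(1, 1) = 2
  p = 1
  k = 2
  k = 2
  (f (p) (k) (k)) = f(1, 2, 2) = 2
  (r (r (p) (p)) (f (p) (k) (k))) = r(2, 2) = 0
  p = 1
  p = 1
  p = 1
  (r (p) (p)) = r(1, 1) = 2
  (r (p) (r (p) (p))) = r(1, 2) = 1
  (r (r (r (p) (p)) (f (p) (k) (k))) (r (p) (r (p) (p)))) = r(0, 1) = 1
  p = 1
  p = 1
  k = 2
  k = 2
  (f (p) (k) (k)) = f(1, 2, 2) = 2
  p = 1
  k = 2
  (w (p) (k)) = w(1, 2) = 0
  (w (f (p) (k) (k)) (w (p) (k))) = w(2, 0) = 3
  (w (p) (w (f (p) (k) (k)) (w (p) (k)))) = w(1, 3) = 1
  (w (r (r (r (p) (p)) (f (p) (k) (k))) (r (p) (r (p) (p)))) (w (p) (w (f (p) (k) (k)) (w (p) (k))))) = w(1, 1) = 2

value = 2


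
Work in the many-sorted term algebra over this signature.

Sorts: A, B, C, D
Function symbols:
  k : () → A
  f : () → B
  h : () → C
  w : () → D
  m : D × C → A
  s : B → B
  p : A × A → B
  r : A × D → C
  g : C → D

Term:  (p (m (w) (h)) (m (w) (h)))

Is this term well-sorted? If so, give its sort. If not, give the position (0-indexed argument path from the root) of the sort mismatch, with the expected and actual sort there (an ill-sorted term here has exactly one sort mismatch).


    (w) : D
    (h) : C
  (m (w) (h)) : A
    (w) : D
    (h) : C
  (m (w) (h)) : A
(p (m (w) (h)) (m (w) (h))) : B

well-sorted; sort = B


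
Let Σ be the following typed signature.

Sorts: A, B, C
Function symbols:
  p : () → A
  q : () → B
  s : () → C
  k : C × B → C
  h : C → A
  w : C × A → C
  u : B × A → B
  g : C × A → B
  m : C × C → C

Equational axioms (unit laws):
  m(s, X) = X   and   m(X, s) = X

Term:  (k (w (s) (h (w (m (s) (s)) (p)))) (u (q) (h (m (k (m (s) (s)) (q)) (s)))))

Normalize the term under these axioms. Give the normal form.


normal form = (k (w (s) (h (w (s) (p)))) (u (q) (h (k (s) (q)))))

1. (k (w (s) (h (w (m (s) (s)) (p)))) (u (q) (h (m (k (m (s) (s)) (q)) (s)))))  →  (k (w (s) (h (w (s) (p)))) (u (q) (h (m (k (m (s) (s)) (q)) (s)))))
2. (k (w (s) (h (w (s) (p)))) (u (q) (h (m (k (m (s) (s)) (q)) (s)))))  →  (k (w (s) (h (w (s) (p)))) (u (q) (h (k (m (s) (s)) (q)))))
3. (k (w (s) (h (w (s) (p)))) (u (q) (h (k (m (s) (s)) (q)))))  →  (k (w (s) (h (w (s) (p)))) (u (q) (h (k (s) (q)))))


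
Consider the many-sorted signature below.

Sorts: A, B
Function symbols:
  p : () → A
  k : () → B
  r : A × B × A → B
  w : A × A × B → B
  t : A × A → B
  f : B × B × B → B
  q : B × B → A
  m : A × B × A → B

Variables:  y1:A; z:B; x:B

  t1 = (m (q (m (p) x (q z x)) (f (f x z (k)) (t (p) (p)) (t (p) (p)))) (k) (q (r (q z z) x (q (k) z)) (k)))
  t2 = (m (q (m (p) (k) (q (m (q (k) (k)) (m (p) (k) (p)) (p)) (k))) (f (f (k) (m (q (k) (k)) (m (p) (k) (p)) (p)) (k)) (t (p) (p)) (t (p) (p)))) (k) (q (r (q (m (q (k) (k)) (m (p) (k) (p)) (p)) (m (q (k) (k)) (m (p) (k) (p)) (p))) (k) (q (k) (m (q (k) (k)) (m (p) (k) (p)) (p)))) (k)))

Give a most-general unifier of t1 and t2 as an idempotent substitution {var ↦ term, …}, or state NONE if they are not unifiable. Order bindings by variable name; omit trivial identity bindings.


{x ↦ (k), z ↦ (m (q (k) (k)) (m (p) (k) (p)) (p))}


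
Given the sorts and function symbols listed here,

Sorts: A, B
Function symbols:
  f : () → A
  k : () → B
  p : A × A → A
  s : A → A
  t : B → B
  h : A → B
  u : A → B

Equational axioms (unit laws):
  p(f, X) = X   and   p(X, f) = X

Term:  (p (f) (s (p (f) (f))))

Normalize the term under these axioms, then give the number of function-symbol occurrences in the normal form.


1. (p (f) (s (p (f) (f))))  →  (s (p (f) (f)))
2. (s (p (f) (f)))  →  (s (f))
normal form: (s (f))

size = 2


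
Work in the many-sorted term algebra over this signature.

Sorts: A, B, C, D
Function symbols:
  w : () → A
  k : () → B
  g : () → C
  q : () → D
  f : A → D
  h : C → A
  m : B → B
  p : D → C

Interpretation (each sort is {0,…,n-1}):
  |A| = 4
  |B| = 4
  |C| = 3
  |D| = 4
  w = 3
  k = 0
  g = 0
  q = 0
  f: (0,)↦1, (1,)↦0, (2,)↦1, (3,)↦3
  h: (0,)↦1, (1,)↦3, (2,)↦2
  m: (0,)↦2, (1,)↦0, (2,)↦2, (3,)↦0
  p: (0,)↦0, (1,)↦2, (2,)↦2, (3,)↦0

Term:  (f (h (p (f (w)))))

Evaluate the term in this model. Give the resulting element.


  w = 3
  (f (w)) = f(3,) = 3
  (p (f (w))) = p(3,) = 0
  (h (p (f (w)))) = h(0,) = 1
  (f (h (p (f (w))))) = f(1,) = 0

value = 0
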